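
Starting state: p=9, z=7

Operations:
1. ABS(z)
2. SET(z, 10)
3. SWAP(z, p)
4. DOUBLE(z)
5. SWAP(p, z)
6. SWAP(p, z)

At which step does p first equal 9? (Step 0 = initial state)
Step 0

Tracing p:
Initial: p = 9 ← first occurrence
After step 1: p = 9
After step 2: p = 9
After step 3: p = 10
After step 4: p = 10
After step 5: p = 18
After step 6: p = 10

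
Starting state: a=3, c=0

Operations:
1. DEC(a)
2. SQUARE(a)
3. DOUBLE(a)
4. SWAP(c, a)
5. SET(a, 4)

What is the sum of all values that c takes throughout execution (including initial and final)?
16

Values of c at each step:
Initial: c = 0
After step 1: c = 0
After step 2: c = 0
After step 3: c = 0
After step 4: c = 8
After step 5: c = 8
Sum = 0 + 0 + 0 + 0 + 8 + 8 = 16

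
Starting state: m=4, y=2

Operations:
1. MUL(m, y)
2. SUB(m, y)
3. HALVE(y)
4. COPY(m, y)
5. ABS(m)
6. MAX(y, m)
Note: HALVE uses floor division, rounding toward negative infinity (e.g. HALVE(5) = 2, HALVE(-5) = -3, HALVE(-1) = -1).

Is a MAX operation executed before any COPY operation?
No

First MAX: step 6
First COPY: step 4
Since 6 > 4, COPY comes first.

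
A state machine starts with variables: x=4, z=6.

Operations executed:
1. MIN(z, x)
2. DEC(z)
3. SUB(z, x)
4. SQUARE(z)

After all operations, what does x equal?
x = 4

Tracing execution:
Step 1: MIN(z, x) → x = 4
Step 2: DEC(z) → x = 4
Step 3: SUB(z, x) → x = 4
Step 4: SQUARE(z) → x = 4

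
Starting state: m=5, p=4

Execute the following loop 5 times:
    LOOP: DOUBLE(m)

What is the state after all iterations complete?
m=160, p=4

Iteration trace:
Start: m=5, p=4
After iteration 1: m=10, p=4
After iteration 2: m=20, p=4
After iteration 3: m=40, p=4
After iteration 4: m=80, p=4
After iteration 5: m=160, p=4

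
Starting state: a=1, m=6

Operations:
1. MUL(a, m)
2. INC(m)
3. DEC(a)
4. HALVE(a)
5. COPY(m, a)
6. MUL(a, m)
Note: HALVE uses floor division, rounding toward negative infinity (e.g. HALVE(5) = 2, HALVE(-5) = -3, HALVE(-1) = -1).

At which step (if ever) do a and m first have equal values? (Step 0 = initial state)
Step 1

a and m first become equal after step 1.

Comparing values at each step:
Initial: a=1, m=6
After step 1: a=6, m=6 ← equal!
After step 2: a=6, m=7
After step 3: a=5, m=7
After step 4: a=2, m=7
After step 5: a=2, m=2 ← equal!
After step 6: a=4, m=2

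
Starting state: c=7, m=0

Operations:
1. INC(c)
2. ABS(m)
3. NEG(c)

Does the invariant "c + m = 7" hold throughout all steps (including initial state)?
No, violated after step 1

The invariant is violated after step 1.

State at each step:
Initial: c=7, m=0
After step 1: c=8, m=0
After step 2: c=8, m=0
After step 3: c=-8, m=0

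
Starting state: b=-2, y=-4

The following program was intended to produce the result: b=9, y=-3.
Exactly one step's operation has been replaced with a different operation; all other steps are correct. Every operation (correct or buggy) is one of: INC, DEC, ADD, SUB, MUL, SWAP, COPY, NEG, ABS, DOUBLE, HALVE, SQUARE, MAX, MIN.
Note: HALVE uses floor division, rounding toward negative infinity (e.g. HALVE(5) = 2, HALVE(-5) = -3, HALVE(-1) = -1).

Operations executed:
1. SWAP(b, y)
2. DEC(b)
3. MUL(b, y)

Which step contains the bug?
Step 1

Trace with buggy code:
Initial: b=-2, y=-4
After step 1: b=-4, y=-2
After step 2: b=-5, y=-2
After step 3: b=10, y=-2
Actual final b=10, y=-2 ≠ expected b=9, y=-3.
Step 1 is the only position where a single-operation replacement can produce the expected result.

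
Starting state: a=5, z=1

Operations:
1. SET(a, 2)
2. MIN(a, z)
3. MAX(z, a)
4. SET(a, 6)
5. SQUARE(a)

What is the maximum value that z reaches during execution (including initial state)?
1

Values of z at each step:
Initial: z = 1 ← maximum
After step 1: z = 1
After step 2: z = 1
After step 3: z = 1
After step 4: z = 1
After step 5: z = 1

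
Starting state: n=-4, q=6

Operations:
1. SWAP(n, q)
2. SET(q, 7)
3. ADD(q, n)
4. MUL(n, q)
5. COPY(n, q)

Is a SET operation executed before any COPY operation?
Yes

First SET: step 2
First COPY: step 5
Since 2 < 5, SET comes first.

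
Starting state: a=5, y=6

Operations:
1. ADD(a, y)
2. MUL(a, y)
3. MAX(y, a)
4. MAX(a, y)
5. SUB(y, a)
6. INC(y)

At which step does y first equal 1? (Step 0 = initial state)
Step 6

Tracing y:
Initial: y = 6
After step 1: y = 6
After step 2: y = 6
After step 3: y = 66
After step 4: y = 66
After step 5: y = 0
After step 6: y = 1 ← first occurrence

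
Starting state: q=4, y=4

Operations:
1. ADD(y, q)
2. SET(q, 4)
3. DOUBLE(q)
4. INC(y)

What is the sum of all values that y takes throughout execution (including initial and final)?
37

Values of y at each step:
Initial: y = 4
After step 1: y = 8
After step 2: y = 8
After step 3: y = 8
After step 4: y = 9
Sum = 4 + 8 + 8 + 8 + 9 = 37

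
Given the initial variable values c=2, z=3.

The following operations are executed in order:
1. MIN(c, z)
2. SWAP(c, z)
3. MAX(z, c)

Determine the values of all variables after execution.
{c: 3, z: 3}

Step-by-step execution:
Initial: c=2, z=3
After step 1 (MIN(c, z)): c=2, z=3
After step 2 (SWAP(c, z)): c=3, z=2
After step 3 (MAX(z, c)): c=3, z=3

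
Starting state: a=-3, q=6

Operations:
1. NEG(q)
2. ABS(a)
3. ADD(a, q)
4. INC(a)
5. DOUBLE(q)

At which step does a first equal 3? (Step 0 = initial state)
Step 2

Tracing a:
Initial: a = -3
After step 1: a = -3
After step 2: a = 3 ← first occurrence
After step 3: a = -3
After step 4: a = -2
After step 5: a = -2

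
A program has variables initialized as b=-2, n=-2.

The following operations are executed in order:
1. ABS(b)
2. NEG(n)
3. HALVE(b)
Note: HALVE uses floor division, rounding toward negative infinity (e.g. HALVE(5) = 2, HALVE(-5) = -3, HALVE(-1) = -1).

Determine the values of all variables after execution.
{b: 1, n: 2}

Step-by-step execution:
Initial: b=-2, n=-2
After step 1 (ABS(b)): b=2, n=-2
After step 2 (NEG(n)): b=2, n=2
After step 3 (HALVE(b)): b=1, n=2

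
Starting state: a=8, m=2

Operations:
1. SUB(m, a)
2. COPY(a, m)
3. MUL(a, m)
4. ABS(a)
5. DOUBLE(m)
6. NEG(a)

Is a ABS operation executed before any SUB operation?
No

First ABS: step 4
First SUB: step 1
Since 4 > 1, SUB comes first.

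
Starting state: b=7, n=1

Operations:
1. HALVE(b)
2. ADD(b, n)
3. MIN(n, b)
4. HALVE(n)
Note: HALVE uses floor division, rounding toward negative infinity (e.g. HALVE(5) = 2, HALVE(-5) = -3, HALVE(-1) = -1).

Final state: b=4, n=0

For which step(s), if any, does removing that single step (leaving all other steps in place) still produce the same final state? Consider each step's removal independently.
Step(s) 3

Testing removal of each single step:
Without step 1: final = b=8, n=0 (different)
Without step 2: final = b=3, n=0 (different)
Without step 3: final = b=4, n=0 (same)
Without step 4: final = b=4, n=1 (different)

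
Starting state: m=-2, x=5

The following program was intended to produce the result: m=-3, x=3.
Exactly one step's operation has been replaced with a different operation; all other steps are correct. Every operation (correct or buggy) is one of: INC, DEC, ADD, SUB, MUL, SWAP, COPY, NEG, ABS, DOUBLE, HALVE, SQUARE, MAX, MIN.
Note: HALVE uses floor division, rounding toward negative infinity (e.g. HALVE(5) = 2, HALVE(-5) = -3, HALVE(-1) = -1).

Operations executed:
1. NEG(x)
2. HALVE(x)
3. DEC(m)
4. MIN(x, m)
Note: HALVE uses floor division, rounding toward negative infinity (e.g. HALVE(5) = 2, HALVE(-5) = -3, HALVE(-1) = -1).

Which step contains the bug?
Step 4

Trace with buggy code:
Initial: m=-2, x=5
After step 1: m=-2, x=-5
After step 2: m=-2, x=-3
After step 3: m=-3, x=-3
After step 4: m=-3, x=-3
Actual final m=-3, x=-3 ≠ expected m=-3, x=3.
Step 4 is the only position where a single-operation replacement can produce the expected result.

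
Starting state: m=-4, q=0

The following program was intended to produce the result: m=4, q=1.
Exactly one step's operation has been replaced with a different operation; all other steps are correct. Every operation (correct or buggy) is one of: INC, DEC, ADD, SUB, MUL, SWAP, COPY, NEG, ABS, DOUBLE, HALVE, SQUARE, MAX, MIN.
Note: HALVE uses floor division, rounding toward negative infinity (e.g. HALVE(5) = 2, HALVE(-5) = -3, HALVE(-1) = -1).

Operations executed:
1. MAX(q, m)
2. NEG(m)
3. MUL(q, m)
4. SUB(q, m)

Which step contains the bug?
Step 4

Trace with buggy code:
Initial: m=-4, q=0
After step 1: m=-4, q=0
After step 2: m=4, q=0
After step 3: m=4, q=0
After step 4: m=4, q=-4
Actual final m=4, q=-4 ≠ expected m=4, q=1.
Step 4 is the only position where a single-operation replacement can produce the expected result.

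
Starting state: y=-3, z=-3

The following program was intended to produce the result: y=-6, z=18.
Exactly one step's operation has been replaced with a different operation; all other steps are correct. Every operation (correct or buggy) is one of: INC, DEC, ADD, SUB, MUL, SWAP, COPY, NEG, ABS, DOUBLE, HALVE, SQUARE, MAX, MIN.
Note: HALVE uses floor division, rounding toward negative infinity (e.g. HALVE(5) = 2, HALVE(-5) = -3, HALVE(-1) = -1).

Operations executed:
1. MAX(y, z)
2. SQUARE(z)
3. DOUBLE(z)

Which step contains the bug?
Step 1

Trace with buggy code:
Initial: y=-3, z=-3
After step 1: y=-3, z=-3
After step 2: y=-3, z=9
After step 3: y=-3, z=18
Actual final y=-3, z=18 ≠ expected y=-6, z=18.
Step 1 is the only position where a single-operation replacement can produce the expected result.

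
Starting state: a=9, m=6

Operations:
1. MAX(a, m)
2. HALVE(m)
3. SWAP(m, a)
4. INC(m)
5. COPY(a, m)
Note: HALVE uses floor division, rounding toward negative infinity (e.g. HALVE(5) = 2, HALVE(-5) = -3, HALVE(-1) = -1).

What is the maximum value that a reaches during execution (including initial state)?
10

Values of a at each step:
Initial: a = 9
After step 1: a = 9
After step 2: a = 9
After step 3: a = 3
After step 4: a = 3
After step 5: a = 10 ← maximum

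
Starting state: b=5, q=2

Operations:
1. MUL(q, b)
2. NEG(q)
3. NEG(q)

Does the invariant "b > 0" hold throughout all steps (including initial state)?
Yes

The invariant holds at every step.

State at each step:
Initial: b=5, q=2
After step 1: b=5, q=10
After step 2: b=5, q=-10
After step 3: b=5, q=10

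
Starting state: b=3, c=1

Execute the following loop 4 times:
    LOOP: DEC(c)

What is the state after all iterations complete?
b=3, c=-3

Iteration trace:
Start: b=3, c=1
After iteration 1: b=3, c=0
After iteration 2: b=3, c=-1
After iteration 3: b=3, c=-2
After iteration 4: b=3, c=-3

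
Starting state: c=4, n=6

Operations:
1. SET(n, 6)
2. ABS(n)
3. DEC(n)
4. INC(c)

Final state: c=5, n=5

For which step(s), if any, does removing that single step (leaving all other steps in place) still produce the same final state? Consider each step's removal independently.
Step(s) 1, 2

Testing removal of each single step:
Without step 1: final = c=5, n=5 (same)
Without step 2: final = c=5, n=5 (same)
Without step 3: final = c=5, n=6 (different)
Without step 4: final = c=4, n=5 (different)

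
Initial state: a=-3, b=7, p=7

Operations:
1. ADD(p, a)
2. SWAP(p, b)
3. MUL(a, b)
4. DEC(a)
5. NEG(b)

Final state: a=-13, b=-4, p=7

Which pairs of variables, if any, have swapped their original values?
None

Comparing initial and final values:
b: 7 → -4
p: 7 → 7
a: -3 → -13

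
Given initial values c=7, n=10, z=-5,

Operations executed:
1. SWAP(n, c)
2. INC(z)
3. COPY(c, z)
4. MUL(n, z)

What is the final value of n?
n = -28

Tracing execution:
Step 1: SWAP(n, c) → n = 7
Step 2: INC(z) → n = 7
Step 3: COPY(c, z) → n = 7
Step 4: MUL(n, z) → n = -28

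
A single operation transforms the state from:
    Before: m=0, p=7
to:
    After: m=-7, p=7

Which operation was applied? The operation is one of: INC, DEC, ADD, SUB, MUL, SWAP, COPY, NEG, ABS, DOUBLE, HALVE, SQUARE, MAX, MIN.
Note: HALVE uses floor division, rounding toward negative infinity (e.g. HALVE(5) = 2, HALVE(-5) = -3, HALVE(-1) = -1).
SUB(m, p)

Analyzing the change:
Before: m=0, p=7
After: m=-7, p=7
Variable m changed from 0 to -7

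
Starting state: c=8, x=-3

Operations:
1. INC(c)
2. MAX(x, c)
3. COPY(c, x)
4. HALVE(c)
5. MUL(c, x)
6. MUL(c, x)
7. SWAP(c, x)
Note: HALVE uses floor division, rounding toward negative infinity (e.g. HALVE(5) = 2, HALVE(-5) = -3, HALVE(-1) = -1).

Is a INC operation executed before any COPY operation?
Yes

First INC: step 1
First COPY: step 3
Since 1 < 3, INC comes first.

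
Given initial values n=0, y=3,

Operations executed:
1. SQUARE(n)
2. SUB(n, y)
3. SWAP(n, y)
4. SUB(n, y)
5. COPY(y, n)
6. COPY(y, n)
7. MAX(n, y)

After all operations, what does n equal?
n = 6

Tracing execution:
Step 1: SQUARE(n) → n = 0
Step 2: SUB(n, y) → n = -3
Step 3: SWAP(n, y) → n = 3
Step 4: SUB(n, y) → n = 6
Step 5: COPY(y, n) → n = 6
Step 6: COPY(y, n) → n = 6
Step 7: MAX(n, y) → n = 6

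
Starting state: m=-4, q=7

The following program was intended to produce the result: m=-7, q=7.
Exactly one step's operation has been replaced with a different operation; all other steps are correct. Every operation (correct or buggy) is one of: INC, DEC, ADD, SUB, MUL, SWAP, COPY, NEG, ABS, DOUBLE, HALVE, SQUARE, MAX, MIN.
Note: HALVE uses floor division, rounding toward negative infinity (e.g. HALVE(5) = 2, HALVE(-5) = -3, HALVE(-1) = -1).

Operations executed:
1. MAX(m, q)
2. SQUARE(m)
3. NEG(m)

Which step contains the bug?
Step 2

Trace with buggy code:
Initial: m=-4, q=7
After step 1: m=7, q=7
After step 2: m=49, q=7
After step 3: m=-49, q=7
Actual final m=-49, q=7 ≠ expected m=-7, q=7.
Step 2 is the only position where a single-operation replacement can produce the expected result.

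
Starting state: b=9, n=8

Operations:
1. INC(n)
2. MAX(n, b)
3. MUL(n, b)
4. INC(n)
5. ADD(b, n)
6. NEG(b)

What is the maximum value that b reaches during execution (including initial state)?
91

Values of b at each step:
Initial: b = 9
After step 1: b = 9
After step 2: b = 9
After step 3: b = 9
After step 4: b = 9
After step 5: b = 91 ← maximum
After step 6: b = -91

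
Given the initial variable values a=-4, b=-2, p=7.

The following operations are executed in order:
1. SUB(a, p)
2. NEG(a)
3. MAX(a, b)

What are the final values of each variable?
{a: 11, b: -2, p: 7}

Step-by-step execution:
Initial: a=-4, b=-2, p=7
After step 1 (SUB(a, p)): a=-11, b=-2, p=7
After step 2 (NEG(a)): a=11, b=-2, p=7
After step 3 (MAX(a, b)): a=11, b=-2, p=7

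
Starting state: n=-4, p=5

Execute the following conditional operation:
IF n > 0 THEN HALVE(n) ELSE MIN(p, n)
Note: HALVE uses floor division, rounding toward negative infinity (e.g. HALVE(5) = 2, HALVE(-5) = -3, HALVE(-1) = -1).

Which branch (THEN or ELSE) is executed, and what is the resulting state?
Branch: ELSE, Final state: n=-4, p=-4

Evaluating condition: n > 0
n = -4
Condition is False, so ELSE branch executes
After MIN(p, n): n=-4, p=-4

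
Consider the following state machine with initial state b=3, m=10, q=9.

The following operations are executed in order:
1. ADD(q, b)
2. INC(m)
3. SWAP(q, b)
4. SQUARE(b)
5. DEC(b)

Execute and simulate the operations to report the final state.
{b: 143, m: 11, q: 3}

Step-by-step execution:
Initial: b=3, m=10, q=9
After step 1 (ADD(q, b)): b=3, m=10, q=12
After step 2 (INC(m)): b=3, m=11, q=12
After step 3 (SWAP(q, b)): b=12, m=11, q=3
After step 4 (SQUARE(b)): b=144, m=11, q=3
After step 5 (DEC(b)): b=143, m=11, q=3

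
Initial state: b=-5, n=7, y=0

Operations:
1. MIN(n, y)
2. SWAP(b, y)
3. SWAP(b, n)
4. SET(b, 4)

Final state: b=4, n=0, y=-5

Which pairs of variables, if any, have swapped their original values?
None

Comparing initial and final values:
y: 0 → -5
b: -5 → 4
n: 7 → 0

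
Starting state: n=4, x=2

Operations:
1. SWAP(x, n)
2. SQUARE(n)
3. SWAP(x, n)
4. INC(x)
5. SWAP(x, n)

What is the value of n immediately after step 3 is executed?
n = 4

Tracing n through execution:
Initial: n = 4
After step 1 (SWAP(x, n)): n = 2
After step 2 (SQUARE(n)): n = 4
After step 3 (SWAP(x, n)): n = 4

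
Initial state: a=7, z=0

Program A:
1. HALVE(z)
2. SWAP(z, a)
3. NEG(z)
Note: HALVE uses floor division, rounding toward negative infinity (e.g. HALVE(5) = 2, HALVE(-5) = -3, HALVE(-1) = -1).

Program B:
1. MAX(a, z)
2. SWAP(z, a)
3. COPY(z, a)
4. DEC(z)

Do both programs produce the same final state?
No

Program A final state: a=0, z=-7
Program B final state: a=0, z=-1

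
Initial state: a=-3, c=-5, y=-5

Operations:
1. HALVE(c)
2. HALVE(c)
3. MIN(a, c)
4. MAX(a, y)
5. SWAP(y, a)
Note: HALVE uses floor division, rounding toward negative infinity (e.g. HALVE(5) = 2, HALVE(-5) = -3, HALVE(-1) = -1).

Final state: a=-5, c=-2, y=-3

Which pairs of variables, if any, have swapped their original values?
(y, a)

Comparing initial and final values:
y: -5 → -3
a: -3 → -5
c: -5 → -2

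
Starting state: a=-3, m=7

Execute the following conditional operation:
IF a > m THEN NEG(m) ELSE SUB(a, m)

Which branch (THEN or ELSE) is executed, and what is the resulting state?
Branch: ELSE, Final state: a=-10, m=7

Evaluating condition: a > m
a = -3, m = 7
Condition is False, so ELSE branch executes
After SUB(a, m): a=-10, m=7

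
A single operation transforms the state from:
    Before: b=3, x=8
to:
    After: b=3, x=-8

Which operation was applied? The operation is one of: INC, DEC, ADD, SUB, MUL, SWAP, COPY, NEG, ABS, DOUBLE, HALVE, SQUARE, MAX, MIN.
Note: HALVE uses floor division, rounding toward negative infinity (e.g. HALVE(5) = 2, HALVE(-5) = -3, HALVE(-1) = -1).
NEG(x)

Analyzing the change:
Before: b=3, x=8
After: b=3, x=-8
Variable x changed from 8 to -8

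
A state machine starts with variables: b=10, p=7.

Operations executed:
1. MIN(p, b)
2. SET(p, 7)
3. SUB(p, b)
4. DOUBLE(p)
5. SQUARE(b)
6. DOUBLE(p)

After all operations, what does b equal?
b = 100

Tracing execution:
Step 1: MIN(p, b) → b = 10
Step 2: SET(p, 7) → b = 10
Step 3: SUB(p, b) → b = 10
Step 4: DOUBLE(p) → b = 10
Step 5: SQUARE(b) → b = 100
Step 6: DOUBLE(p) → b = 100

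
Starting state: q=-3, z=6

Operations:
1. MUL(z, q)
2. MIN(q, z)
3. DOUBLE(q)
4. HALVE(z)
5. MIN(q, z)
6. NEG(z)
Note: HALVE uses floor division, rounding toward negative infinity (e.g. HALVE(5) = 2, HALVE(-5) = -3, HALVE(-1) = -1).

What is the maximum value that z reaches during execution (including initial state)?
9

Values of z at each step:
Initial: z = 6
After step 1: z = -18
After step 2: z = -18
After step 3: z = -18
After step 4: z = -9
After step 5: z = -9
After step 6: z = 9 ← maximum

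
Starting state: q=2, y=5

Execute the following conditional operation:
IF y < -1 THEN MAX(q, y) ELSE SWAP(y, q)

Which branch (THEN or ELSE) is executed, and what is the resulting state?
Branch: ELSE, Final state: q=5, y=2

Evaluating condition: y < -1
y = 5
Condition is False, so ELSE branch executes
After SWAP(y, q): q=5, y=2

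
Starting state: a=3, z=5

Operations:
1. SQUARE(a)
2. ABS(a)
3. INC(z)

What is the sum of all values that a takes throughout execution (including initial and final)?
30

Values of a at each step:
Initial: a = 3
After step 1: a = 9
After step 2: a = 9
After step 3: a = 9
Sum = 3 + 9 + 9 + 9 = 30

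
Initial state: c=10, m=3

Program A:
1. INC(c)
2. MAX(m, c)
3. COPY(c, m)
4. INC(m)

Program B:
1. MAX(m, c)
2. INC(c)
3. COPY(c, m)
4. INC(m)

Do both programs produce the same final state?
No

Program A final state: c=11, m=12
Program B final state: c=10, m=11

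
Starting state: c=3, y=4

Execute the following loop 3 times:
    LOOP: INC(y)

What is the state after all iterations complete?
c=3, y=7

Iteration trace:
Start: c=3, y=4
After iteration 1: c=3, y=5
After iteration 2: c=3, y=6
After iteration 3: c=3, y=7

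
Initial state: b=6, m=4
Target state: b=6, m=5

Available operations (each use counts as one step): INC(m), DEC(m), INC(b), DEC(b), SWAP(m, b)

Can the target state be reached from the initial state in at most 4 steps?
Yes

Path (1 step): INC(m)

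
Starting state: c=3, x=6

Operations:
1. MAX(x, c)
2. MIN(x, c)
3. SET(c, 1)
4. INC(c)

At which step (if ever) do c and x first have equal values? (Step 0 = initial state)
Step 2

c and x first become equal after step 2.

Comparing values at each step:
Initial: c=3, x=6
After step 1: c=3, x=6
After step 2: c=3, x=3 ← equal!
After step 3: c=1, x=3
After step 4: c=2, x=3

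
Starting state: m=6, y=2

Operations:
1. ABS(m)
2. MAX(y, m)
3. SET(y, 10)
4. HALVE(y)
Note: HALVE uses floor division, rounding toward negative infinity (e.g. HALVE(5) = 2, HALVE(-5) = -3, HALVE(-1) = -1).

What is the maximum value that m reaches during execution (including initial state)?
6

Values of m at each step:
Initial: m = 6 ← maximum
After step 1: m = 6
After step 2: m = 6
After step 3: m = 6
After step 4: m = 6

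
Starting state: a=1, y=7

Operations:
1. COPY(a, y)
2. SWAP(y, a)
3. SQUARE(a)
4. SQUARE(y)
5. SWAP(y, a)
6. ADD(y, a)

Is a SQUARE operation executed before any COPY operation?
No

First SQUARE: step 3
First COPY: step 1
Since 3 > 1, COPY comes first.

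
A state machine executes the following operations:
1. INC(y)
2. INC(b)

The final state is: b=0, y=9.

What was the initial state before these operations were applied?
b=-1, y=8

Working backwards:
Final state: b=0, y=9
Before step 2 (INC(b)): b=-1, y=9
Before step 1 (INC(y)): b=-1, y=8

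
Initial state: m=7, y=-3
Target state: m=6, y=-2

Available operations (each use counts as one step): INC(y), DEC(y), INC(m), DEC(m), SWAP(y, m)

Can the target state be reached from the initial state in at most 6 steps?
Yes

Path (2 steps): INC(y) → DEC(m)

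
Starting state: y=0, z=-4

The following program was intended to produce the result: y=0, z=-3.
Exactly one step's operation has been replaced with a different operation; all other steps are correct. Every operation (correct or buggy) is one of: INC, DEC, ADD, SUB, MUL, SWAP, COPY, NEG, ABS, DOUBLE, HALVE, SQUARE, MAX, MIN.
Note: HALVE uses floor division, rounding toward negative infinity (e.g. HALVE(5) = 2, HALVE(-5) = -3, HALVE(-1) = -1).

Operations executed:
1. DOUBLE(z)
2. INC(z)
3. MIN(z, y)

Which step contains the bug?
Step 1

Trace with buggy code:
Initial: y=0, z=-4
After step 1: y=0, z=-8
After step 2: y=0, z=-7
After step 3: y=0, z=-7
Actual final y=0, z=-7 ≠ expected y=0, z=-3.
Step 1 is the only position where a single-operation replacement can produce the expected result.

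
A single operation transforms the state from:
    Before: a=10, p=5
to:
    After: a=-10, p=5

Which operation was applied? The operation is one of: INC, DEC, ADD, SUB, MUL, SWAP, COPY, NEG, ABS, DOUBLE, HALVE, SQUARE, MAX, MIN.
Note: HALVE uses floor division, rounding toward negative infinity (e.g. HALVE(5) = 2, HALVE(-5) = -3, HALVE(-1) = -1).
NEG(a)

Analyzing the change:
Before: a=10, p=5
After: a=-10, p=5
Variable a changed from 10 to -10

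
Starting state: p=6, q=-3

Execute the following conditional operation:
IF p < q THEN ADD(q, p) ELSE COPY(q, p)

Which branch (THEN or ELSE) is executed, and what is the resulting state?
Branch: ELSE, Final state: p=6, q=6

Evaluating condition: p < q
p = 6, q = -3
Condition is False, so ELSE branch executes
After COPY(q, p): p=6, q=6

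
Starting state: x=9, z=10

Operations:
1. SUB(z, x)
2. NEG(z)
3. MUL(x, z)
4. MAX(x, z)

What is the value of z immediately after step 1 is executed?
z = 1

Tracing z through execution:
Initial: z = 10
After step 1 (SUB(z, x)): z = 1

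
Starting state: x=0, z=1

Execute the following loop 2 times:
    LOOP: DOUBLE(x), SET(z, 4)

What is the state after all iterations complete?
x=0, z=4

Iteration trace:
Start: x=0, z=1
After iteration 1: x=0, z=4
After iteration 2: x=0, z=4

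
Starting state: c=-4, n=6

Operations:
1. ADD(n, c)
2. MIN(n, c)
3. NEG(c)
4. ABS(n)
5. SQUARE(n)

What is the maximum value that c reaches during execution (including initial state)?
4

Values of c at each step:
Initial: c = -4
After step 1: c = -4
After step 2: c = -4
After step 3: c = 4 ← maximum
After step 4: c = 4
After step 5: c = 4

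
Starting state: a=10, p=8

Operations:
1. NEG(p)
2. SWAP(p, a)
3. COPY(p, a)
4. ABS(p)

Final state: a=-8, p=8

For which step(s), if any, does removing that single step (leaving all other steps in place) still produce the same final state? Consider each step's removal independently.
None - removing any single step changes the final result

Testing removal of each single step:
Without step 1: final = a=8, p=8 (different)
Without step 2: final = a=10, p=10 (different)
Without step 3: final = a=-8, p=10 (different)
Without step 4: final = a=-8, p=-8 (different)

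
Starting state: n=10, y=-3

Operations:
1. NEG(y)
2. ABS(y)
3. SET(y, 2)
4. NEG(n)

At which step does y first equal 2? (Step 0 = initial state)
Step 3

Tracing y:
Initial: y = -3
After step 1: y = 3
After step 2: y = 3
After step 3: y = 2 ← first occurrence
After step 4: y = 2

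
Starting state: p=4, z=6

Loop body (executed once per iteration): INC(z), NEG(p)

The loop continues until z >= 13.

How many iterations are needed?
7

Tracing iterations:
Initial: p=4, z=6
After iteration 1: p=-4, z=7
After iteration 2: p=4, z=8
After iteration 3: p=-4, z=9
After iteration 4: p=4, z=10
After iteration 5: p=-4, z=11
After iteration 6: p=4, z=12
After iteration 7: p=-4, z=13
z >= 13 now holds, so the loop exits after 7 iterations.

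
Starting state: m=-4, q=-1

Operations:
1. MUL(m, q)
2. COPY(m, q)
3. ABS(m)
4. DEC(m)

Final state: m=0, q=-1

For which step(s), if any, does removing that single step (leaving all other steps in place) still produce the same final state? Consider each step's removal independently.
Step(s) 1

Testing removal of each single step:
Without step 1: final = m=0, q=-1 (same)
Without step 2: final = m=3, q=-1 (different)
Without step 3: final = m=-2, q=-1 (different)
Without step 4: final = m=1, q=-1 (different)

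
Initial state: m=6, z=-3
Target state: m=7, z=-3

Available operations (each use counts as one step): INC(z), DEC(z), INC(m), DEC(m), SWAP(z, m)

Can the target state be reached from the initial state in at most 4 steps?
Yes

Path (1 step): INC(m)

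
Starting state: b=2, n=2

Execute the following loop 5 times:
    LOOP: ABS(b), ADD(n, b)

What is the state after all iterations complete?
b=2, n=12

Iteration trace:
Start: b=2, n=2
After iteration 1: b=2, n=4
After iteration 2: b=2, n=6
After iteration 3: b=2, n=8
After iteration 4: b=2, n=10
After iteration 5: b=2, n=12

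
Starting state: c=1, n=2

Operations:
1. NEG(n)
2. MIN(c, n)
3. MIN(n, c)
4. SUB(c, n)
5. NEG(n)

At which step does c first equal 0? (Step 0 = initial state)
Step 4

Tracing c:
Initial: c = 1
After step 1: c = 1
After step 2: c = -2
After step 3: c = -2
After step 4: c = 0 ← first occurrence
After step 5: c = 0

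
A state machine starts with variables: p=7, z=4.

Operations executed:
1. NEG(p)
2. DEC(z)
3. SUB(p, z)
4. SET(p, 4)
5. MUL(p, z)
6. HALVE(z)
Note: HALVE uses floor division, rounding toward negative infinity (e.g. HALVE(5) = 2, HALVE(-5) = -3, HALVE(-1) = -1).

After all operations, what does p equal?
p = 12

Tracing execution:
Step 1: NEG(p) → p = -7
Step 2: DEC(z) → p = -7
Step 3: SUB(p, z) → p = -10
Step 4: SET(p, 4) → p = 4
Step 5: MUL(p, z) → p = 12
Step 6: HALVE(z) → p = 12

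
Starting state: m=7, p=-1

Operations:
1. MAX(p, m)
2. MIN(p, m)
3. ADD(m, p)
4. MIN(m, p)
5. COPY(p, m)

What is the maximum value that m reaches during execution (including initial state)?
14

Values of m at each step:
Initial: m = 7
After step 1: m = 7
After step 2: m = 7
After step 3: m = 14 ← maximum
After step 4: m = 7
After step 5: m = 7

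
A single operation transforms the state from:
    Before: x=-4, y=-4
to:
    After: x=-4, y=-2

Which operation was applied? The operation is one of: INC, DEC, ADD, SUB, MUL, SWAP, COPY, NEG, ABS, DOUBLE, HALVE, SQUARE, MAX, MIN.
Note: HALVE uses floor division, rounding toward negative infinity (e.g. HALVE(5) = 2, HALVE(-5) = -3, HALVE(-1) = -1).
HALVE(y)

Analyzing the change:
Before: x=-4, y=-4
After: x=-4, y=-2
Variable y changed from -4 to -2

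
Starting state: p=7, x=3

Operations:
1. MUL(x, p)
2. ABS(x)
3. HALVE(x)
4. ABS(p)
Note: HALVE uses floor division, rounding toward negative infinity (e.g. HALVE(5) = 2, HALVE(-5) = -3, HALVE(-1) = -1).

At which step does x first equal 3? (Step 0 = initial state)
Step 0

Tracing x:
Initial: x = 3 ← first occurrence
After step 1: x = 21
After step 2: x = 21
After step 3: x = 10
After step 4: x = 10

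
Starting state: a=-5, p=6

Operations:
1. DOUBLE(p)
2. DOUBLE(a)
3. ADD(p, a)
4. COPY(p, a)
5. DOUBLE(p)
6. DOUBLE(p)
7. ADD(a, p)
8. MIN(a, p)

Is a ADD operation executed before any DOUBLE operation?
No

First ADD: step 3
First DOUBLE: step 1
Since 3 > 1, DOUBLE comes first.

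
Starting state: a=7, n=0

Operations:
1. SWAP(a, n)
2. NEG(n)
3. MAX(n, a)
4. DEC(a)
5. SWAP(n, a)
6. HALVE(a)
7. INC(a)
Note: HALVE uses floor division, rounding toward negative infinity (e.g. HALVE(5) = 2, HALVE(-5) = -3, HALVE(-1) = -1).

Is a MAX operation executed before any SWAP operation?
No

First MAX: step 3
First SWAP: step 1
Since 3 > 1, SWAP comes first.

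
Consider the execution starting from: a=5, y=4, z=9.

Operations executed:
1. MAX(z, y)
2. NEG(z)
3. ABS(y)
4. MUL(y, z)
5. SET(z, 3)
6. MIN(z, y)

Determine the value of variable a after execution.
a = 5

Tracing execution:
Step 1: MAX(z, y) → a = 5
Step 2: NEG(z) → a = 5
Step 3: ABS(y) → a = 5
Step 4: MUL(y, z) → a = 5
Step 5: SET(z, 3) → a = 5
Step 6: MIN(z, y) → a = 5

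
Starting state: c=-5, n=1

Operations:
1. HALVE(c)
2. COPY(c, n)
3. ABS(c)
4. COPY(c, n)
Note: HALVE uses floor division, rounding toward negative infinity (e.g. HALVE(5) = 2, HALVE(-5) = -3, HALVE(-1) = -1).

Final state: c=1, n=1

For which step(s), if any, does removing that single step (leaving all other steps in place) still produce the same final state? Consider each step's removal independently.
Step(s) 1, 2, 3, 4

Testing removal of each single step:
Without step 1: final = c=1, n=1 (same)
Without step 2: final = c=1, n=1 (same)
Without step 3: final = c=1, n=1 (same)
Without step 4: final = c=1, n=1 (same)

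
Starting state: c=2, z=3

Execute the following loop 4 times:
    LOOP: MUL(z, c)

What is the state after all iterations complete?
c=2, z=48

Iteration trace:
Start: c=2, z=3
After iteration 1: c=2, z=6
After iteration 2: c=2, z=12
After iteration 3: c=2, z=24
After iteration 4: c=2, z=48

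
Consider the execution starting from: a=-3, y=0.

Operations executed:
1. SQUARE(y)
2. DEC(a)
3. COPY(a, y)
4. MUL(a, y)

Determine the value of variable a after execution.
a = 0

Tracing execution:
Step 1: SQUARE(y) → a = -3
Step 2: DEC(a) → a = -4
Step 3: COPY(a, y) → a = 0
Step 4: MUL(a, y) → a = 0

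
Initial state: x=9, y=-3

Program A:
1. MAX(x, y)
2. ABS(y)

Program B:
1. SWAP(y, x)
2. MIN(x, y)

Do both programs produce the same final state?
No

Program A final state: x=9, y=3
Program B final state: x=-3, y=9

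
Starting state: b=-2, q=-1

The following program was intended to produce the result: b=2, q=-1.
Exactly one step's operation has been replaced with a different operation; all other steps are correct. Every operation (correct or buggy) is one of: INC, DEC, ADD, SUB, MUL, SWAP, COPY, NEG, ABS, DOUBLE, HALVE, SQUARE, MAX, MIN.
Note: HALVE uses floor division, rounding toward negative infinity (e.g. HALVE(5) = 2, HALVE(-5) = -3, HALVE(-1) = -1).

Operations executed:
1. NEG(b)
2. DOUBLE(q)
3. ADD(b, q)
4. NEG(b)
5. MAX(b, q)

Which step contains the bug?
Step 2

Trace with buggy code:
Initial: b=-2, q=-1
After step 1: b=2, q=-1
After step 2: b=2, q=-2
After step 3: b=0, q=-2
After step 4: b=0, q=-2
After step 5: b=0, q=-2
Actual final b=0, q=-2 ≠ expected b=2, q=-1.
Step 2 is the only position where a single-operation replacement can produce the expected result.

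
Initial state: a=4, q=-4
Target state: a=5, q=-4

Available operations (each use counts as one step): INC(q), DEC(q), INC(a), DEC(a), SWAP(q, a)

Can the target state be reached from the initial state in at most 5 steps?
Yes

Path (1 step): INC(a)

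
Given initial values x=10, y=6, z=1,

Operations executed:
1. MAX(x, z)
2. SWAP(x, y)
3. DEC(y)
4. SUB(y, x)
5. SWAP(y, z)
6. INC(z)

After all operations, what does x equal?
x = 6

Tracing execution:
Step 1: MAX(x, z) → x = 10
Step 2: SWAP(x, y) → x = 6
Step 3: DEC(y) → x = 6
Step 4: SUB(y, x) → x = 6
Step 5: SWAP(y, z) → x = 6
Step 6: INC(z) → x = 6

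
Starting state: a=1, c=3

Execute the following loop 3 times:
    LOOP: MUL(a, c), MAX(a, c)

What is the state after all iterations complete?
a=27, c=3

Iteration trace:
Start: a=1, c=3
After iteration 1: a=3, c=3
After iteration 2: a=9, c=3
After iteration 3: a=27, c=3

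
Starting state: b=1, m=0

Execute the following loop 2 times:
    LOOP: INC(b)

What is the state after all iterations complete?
b=3, m=0

Iteration trace:
Start: b=1, m=0
After iteration 1: b=2, m=0
After iteration 2: b=3, m=0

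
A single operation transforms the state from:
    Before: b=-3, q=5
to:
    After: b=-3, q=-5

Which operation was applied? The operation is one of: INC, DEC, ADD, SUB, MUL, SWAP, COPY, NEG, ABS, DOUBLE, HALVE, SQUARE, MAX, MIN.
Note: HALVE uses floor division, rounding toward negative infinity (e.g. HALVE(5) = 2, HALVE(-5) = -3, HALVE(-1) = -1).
NEG(q)

Analyzing the change:
Before: b=-3, q=5
After: b=-3, q=-5
Variable q changed from 5 to -5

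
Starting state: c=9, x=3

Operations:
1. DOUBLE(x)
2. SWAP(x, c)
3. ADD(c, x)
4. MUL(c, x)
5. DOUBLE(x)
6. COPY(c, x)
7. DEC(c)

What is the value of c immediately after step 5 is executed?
c = 135

Tracing c through execution:
Initial: c = 9
After step 1 (DOUBLE(x)): c = 9
After step 2 (SWAP(x, c)): c = 6
After step 3 (ADD(c, x)): c = 15
After step 4 (MUL(c, x)): c = 135
After step 5 (DOUBLE(x)): c = 135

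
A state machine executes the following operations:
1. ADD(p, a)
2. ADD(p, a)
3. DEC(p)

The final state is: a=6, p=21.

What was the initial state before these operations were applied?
a=6, p=10

Working backwards:
Final state: a=6, p=21
Before step 3 (DEC(p)): a=6, p=22
Before step 2 (ADD(p, a)): a=6, p=16
Before step 1 (ADD(p, a)): a=6, p=10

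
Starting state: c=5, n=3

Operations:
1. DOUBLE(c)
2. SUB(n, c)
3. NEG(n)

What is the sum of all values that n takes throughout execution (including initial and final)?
6

Values of n at each step:
Initial: n = 3
After step 1: n = 3
After step 2: n = -7
After step 3: n = 7
Sum = 3 + 3 + -7 + 7 = 6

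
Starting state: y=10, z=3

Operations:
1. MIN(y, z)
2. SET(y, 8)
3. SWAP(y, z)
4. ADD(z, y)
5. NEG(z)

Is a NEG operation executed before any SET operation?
No

First NEG: step 5
First SET: step 2
Since 5 > 2, SET comes first.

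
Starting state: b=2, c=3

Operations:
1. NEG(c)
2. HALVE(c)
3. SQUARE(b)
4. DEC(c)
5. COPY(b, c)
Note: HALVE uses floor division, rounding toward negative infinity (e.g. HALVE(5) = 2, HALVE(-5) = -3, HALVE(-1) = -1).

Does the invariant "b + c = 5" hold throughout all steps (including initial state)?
No, violated after step 1

The invariant is violated after step 1.

State at each step:
Initial: b=2, c=3
After step 1: b=2, c=-3
After step 2: b=2, c=-2
After step 3: b=4, c=-2
After step 4: b=4, c=-3
After step 5: b=-3, c=-3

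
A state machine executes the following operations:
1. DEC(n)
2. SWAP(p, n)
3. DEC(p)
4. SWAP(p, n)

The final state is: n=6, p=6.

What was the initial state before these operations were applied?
n=8, p=6

Working backwards:
Final state: n=6, p=6
Before step 4 (SWAP(p, n)): n=6, p=6
Before step 3 (DEC(p)): n=6, p=7
Before step 2 (SWAP(p, n)): n=7, p=6
Before step 1 (DEC(n)): n=8, p=6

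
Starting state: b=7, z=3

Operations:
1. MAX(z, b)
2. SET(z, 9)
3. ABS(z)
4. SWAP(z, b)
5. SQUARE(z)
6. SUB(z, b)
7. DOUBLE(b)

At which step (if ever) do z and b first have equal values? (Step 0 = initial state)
Step 1

z and b first become equal after step 1.

Comparing values at each step:
Initial: z=3, b=7
After step 1: z=7, b=7 ← equal!
After step 2: z=9, b=7
After step 3: z=9, b=7
After step 4: z=7, b=9
After step 5: z=49, b=9
After step 6: z=40, b=9
After step 7: z=40, b=18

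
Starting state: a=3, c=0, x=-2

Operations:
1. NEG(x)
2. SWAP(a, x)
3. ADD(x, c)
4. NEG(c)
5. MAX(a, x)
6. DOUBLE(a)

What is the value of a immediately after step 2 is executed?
a = 2

Tracing a through execution:
Initial: a = 3
After step 1 (NEG(x)): a = 3
After step 2 (SWAP(a, x)): a = 2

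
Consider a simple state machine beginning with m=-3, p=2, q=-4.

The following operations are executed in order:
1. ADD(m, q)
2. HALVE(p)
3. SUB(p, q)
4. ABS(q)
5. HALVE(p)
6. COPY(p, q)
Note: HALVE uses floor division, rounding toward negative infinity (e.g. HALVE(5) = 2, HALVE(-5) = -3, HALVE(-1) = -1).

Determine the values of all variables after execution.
{m: -7, p: 4, q: 4}

Step-by-step execution:
Initial: m=-3, p=2, q=-4
After step 1 (ADD(m, q)): m=-7, p=2, q=-4
After step 2 (HALVE(p)): m=-7, p=1, q=-4
After step 3 (SUB(p, q)): m=-7, p=5, q=-4
After step 4 (ABS(q)): m=-7, p=5, q=4
After step 5 (HALVE(p)): m=-7, p=2, q=4
After step 6 (COPY(p, q)): m=-7, p=4, q=4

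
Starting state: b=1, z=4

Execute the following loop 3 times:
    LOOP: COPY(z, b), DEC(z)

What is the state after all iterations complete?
b=1, z=0

Iteration trace:
Start: b=1, z=4
After iteration 1: b=1, z=0
After iteration 2: b=1, z=0
After iteration 3: b=1, z=0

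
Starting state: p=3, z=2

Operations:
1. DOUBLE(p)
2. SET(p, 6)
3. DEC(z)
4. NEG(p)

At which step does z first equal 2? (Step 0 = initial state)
Step 0

Tracing z:
Initial: z = 2 ← first occurrence
After step 1: z = 2
After step 2: z = 2
After step 3: z = 1
After step 4: z = 1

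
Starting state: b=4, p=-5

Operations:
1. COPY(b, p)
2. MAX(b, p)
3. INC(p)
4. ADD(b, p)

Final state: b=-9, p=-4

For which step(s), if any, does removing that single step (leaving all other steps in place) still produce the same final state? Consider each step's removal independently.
Step(s) 2

Testing removal of each single step:
Without step 1: final = b=0, p=-4 (different)
Without step 2: final = b=-9, p=-4 (same)
Without step 3: final = b=-10, p=-5 (different)
Without step 4: final = b=-5, p=-4 (different)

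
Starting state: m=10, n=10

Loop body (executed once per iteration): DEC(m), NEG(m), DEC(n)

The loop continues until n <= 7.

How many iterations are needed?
3

Tracing iterations:
Initial: m=10, n=10
After iteration 1: m=-9, n=9
After iteration 2: m=10, n=8
After iteration 3: m=-9, n=7
n <= 7 now holds, so the loop exits after 3 iterations.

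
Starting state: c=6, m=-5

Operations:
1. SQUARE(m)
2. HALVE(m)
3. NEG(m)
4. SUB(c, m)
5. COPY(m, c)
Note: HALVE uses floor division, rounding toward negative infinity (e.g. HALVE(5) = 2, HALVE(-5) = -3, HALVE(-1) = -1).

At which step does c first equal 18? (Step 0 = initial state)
Step 4

Tracing c:
Initial: c = 6
After step 1: c = 6
After step 2: c = 6
After step 3: c = 6
After step 4: c = 18 ← first occurrence
After step 5: c = 18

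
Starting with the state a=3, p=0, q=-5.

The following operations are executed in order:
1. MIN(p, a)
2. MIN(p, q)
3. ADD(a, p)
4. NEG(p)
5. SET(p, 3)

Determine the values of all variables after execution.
{a: -2, p: 3, q: -5}

Step-by-step execution:
Initial: a=3, p=0, q=-5
After step 1 (MIN(p, a)): a=3, p=0, q=-5
After step 2 (MIN(p, q)): a=3, p=-5, q=-5
After step 3 (ADD(a, p)): a=-2, p=-5, q=-5
After step 4 (NEG(p)): a=-2, p=5, q=-5
After step 5 (SET(p, 3)): a=-2, p=3, q=-5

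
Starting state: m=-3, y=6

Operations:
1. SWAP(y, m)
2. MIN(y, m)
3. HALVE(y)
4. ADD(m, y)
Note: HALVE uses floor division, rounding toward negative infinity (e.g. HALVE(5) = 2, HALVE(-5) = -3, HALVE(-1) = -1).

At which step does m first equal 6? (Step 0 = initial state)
Step 1

Tracing m:
Initial: m = -3
After step 1: m = 6 ← first occurrence
After step 2: m = 6
After step 3: m = 6
After step 4: m = 4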